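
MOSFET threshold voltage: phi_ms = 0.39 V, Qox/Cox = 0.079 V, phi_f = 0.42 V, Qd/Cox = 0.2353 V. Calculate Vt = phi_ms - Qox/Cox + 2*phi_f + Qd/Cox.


Step 1: Vt = phi_ms - Qox/Cox + 2*phi_f + Qd/Cox
Step 2: Vt = 0.39 - 0.079 + 2*0.42 + 0.2353
Step 3: Vt = 0.39 - 0.079 + 0.84 + 0.2353
Step 4: Vt = 1.3863 V

1.3863


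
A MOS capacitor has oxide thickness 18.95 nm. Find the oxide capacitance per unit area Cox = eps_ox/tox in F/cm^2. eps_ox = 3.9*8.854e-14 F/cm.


Step 1: eps_ox = 3.9 * 8.854e-14 = 3.45306e-13 F/cm
Step 2: tox in cm = 18.95 nm * 1e-7 = 1.8950e-06 cm
Step 3: Cox = 3.45306e-13 / 1.8950e-06 = 1.82e-07 F/cm^2

1.82e-07


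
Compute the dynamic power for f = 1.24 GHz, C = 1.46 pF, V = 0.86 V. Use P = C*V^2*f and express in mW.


Step 1: V^2 = 0.86^2 = 0.7396 V^2
Step 2: P = C*V^2*f = 1.46e-12 F * 0.7396 * 1.24e9 Hz
Step 3: P = 1.33897184e-03 W
Step 4: P = 1.339 mW

1.339


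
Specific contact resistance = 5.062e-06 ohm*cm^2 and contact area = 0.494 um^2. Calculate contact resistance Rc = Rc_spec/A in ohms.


Step 1: Convert area to cm^2: 0.494 um^2 = 4.9400e-09 cm^2
Step 2: Rc = Rc_spec / A = 5.062e-06 / 4.9400e-09
Step 3: Rc = 1.02e+03 ohms

1.02e+03


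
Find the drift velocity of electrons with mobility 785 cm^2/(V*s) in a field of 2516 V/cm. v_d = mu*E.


Step 1: v_d = mu * E
Step 2: v_d = 785 * 2516 = 1975060
Step 3: v_d = 1.98e+06 cm/s

1.98e+06


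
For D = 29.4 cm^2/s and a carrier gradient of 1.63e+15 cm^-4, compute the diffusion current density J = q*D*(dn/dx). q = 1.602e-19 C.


Step 1: J = q * D * (dn/dx)
Step 2: J = 1.602e-19 * 29.4 * 1.63e+15
Step 3: J = 7.68e-03 A/cm^2

7.68e-03


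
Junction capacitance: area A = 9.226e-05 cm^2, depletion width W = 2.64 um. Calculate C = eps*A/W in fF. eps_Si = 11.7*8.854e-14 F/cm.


Step 1: eps_Si = 11.7 * 8.854e-14 = 1.035918e-12 F/cm
Step 2: W in cm = 2.64 * 1e-4 = 2.64e-04 cm
Step 3: C = 1.035918e-12 * 9.226e-05 / 2.64e-04 = 3.620219e-13 F
Step 4: C = 362.02 fF

362.02


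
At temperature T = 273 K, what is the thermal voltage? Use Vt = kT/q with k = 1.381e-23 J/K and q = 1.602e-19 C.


Step 1: kT = 1.381e-23 * 273 = 3.77013e-21 J
Step 2: Vt = kT/q = 3.77013e-21 / 1.602e-19
Step 3: Vt = 0.02353 V

0.02353


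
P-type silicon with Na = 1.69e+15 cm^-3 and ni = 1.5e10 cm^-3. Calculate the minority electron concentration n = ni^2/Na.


Step 1: Majority hole concentration p ≈ Na = 1.69e+15 cm^-3
Step 2: n = ni^2 / Na = (1.5e10)^2 / 1.69e+15
Step 3: n = 1.33e+05 cm^-3

1.33e+05


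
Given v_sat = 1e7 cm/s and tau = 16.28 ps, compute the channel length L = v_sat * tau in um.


Step 1: tau in seconds = 16.28 ps * 1e-12 = 1.6280e-11 s
Step 2: L = v_sat * tau = 1e7 * 1.6280e-11 = 1.6280e-04 cm
Step 3: L in um = 1.6280e-04 * 1e4 = 1.628 um

1.628


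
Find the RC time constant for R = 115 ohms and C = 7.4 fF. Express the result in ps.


Step 1: tau = R * C
Step 2: tau = 115 * 7.4 fF = 115 * 7.4e-15 F
Step 3: tau = 8.51e-13 s = 0.851 ps

0.851


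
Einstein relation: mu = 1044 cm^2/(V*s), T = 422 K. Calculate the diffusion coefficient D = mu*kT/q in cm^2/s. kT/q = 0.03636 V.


Step 1: D = mu * (kT/q)
Step 2: D = 1044 * 0.03636
Step 3: D = 37.96 cm^2/s

37.96


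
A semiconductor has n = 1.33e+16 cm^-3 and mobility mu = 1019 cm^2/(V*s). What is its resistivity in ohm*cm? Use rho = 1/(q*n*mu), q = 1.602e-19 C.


Step 1: sigma = q * n * mu = 1.602e-19 * 1.33e+16 * 1019 = 2.17114e+00 S/cm
Step 2: rho = 1 / sigma = 1 / 2.17114e+00 = 0.4606 ohm*cm

0.4606


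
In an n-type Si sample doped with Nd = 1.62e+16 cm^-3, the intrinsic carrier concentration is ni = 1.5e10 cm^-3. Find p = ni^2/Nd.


Step 1: Since Nd >> ni, n ≈ Nd = 1.62e+16 cm^-3
Step 2: p = ni^2 / n = (1.5e10)^2 / 1.62e+16
Step 3: p = 2.25e20 / 1.62e+16 = 1.39e+04 cm^-3

1.39e+04


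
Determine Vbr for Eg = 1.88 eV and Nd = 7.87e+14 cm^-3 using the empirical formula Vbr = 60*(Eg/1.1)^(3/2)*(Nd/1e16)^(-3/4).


Step 1: Eg/1.1 = 1.88/1.1 = 1.709091
Step 2: (Eg/1.1)^1.5 = 1.709091^1.5 = 2.234332
Step 3: (Nd/1e16)^(-0.75) = (0.0787)^(-0.75) = 6.730060
Step 4: Vbr = 60 * 2.234332 * 6.730060 = 902.2 V

902.2


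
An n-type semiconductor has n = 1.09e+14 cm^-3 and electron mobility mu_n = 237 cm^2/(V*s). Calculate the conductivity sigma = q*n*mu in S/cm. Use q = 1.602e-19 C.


Step 1: sigma = q * n * mu
Step 2: sigma = 1.602e-19 * 1.09e+14 * 237
Step 3: sigma = 4.138e-03 S/cm

4.138e-03


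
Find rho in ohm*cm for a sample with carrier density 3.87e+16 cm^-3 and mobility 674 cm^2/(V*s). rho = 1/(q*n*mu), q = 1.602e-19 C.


Step 1: sigma = q * n * mu = 1.602e-19 * 3.87e+16 * 674 = 4.17862e+00 S/cm
Step 2: rho = 1 / sigma = 1 / 4.17862e+00 = 0.2393 ohm*cm

0.2393


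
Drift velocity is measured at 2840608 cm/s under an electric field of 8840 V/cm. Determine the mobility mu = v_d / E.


Step 1: mu = v_d / E
Step 2: mu = 2840608 / 8840
Step 3: mu = 321.34 cm^2/(V*s)

321.34


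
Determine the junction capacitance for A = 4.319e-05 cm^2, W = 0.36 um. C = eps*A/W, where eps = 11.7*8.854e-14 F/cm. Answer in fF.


Step 1: eps_Si = 11.7 * 8.854e-14 = 1.035918e-12 F/cm
Step 2: W in cm = 0.36 * 1e-4 = 3.60e-05 cm
Step 3: C = 1.035918e-12 * 4.319e-05 / 3.60e-05 = 1.242814e-12 F
Step 4: C = 1242.81 fF

1242.81


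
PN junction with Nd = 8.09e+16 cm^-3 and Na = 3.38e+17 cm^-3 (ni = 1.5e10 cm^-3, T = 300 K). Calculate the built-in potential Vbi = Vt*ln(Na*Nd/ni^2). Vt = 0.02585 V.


Step 1: Compute Na*Nd/ni^2 = 3.38e+17 * 8.09e+16 / (1.5e10)^2 = 1.2153e+14
Step 2: ln(1.2153e+14) = 32.4312
Step 3: Vbi = 0.02585 * 32.4312 = 0.838 V

0.838


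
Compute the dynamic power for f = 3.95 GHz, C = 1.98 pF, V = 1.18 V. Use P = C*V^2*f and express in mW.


Step 1: V^2 = 1.18^2 = 1.3924 V^2
Step 2: P = C*V^2*f = 1.98e-12 F * 1.3924 * 3.95e9 Hz
Step 3: P = 1.08899604e-02 W
Step 4: P = 10.89 mW

10.89


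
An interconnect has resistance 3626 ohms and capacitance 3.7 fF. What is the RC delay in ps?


Step 1: tau = R * C
Step 2: tau = 3626 * 3.7 fF = 3626 * 3.7e-15 F
Step 3: tau = 1.34162e-11 s = 13.4162 ps

13.4162


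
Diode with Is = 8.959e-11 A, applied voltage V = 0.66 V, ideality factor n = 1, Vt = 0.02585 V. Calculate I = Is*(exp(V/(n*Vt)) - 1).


Step 1: V/(n*Vt) = 0.66/(1*0.02585) = 25.5319
Step 2: exp(25.5319) = 1.2256e+11
Step 3: I = 8.959e-11 * (1.2256e+11 - 1) = 1.10e+01 A

1.10e+01


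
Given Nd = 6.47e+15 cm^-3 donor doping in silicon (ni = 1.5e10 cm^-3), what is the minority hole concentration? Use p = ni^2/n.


Step 1: Since Nd >> ni, n ≈ Nd = 6.47e+15 cm^-3
Step 2: p = ni^2 / n = (1.5e10)^2 / 6.47e+15
Step 3: p = 2.25e20 / 6.47e+15 = 3.48e+04 cm^-3

3.48e+04


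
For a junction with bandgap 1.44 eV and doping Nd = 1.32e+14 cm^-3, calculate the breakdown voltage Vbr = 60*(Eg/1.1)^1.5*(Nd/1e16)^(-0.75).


Step 1: Eg/1.1 = 1.44/1.1 = 1.309091
Step 2: (Eg/1.1)^1.5 = 1.309091^1.5 = 1.497803
Step 3: (Nd/1e16)^(-0.75) = (0.0132)^(-0.75) = 25.678494
Step 4: Vbr = 60 * 1.497803 * 25.678494 = 2307.7 V

2307.7


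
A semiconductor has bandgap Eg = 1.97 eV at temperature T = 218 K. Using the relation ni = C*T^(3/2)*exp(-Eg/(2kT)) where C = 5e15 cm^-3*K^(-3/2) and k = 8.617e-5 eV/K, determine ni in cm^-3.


Step 1: Compute kT = 8.617e-5 * 218 = 0.01878506 eV
Step 2: Exponent = -Eg/(2kT) = -1.97/(2*0.01878506) = -52.43529
Step 3: T^(3/2) = 218^1.5 = 3218.73
Step 4: ni = 5e15 * 3218.73 * exp(-52.43529) = 2.72e-04 cm^-3

2.72e-04


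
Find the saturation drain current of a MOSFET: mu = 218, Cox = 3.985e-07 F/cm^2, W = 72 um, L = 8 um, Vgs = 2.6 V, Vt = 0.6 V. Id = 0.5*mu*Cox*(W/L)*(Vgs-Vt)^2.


Step 1: Overdrive voltage Vov = Vgs - Vt = 2.6 - 0.6 = 2.0 V
Step 2: W/L = 72/8 = 9
Step 3: Id = 0.5 * 218 * 3.985e-07 * 9 * 2.0^2
Step 4: Id = 1.56e-03 A

1.56e-03


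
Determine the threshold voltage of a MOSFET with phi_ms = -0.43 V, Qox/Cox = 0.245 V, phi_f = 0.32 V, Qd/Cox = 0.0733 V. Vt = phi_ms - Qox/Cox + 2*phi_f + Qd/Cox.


Step 1: Vt = phi_ms - Qox/Cox + 2*phi_f + Qd/Cox
Step 2: Vt = -0.43 - 0.245 + 2*0.32 + 0.0733
Step 3: Vt = -0.43 - 0.245 + 0.64 + 0.0733
Step 4: Vt = 0.0383 V

0.0383


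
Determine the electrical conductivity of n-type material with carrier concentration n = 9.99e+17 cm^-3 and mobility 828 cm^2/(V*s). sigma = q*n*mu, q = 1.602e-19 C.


Step 1: sigma = q * n * mu
Step 2: sigma = 1.602e-19 * 9.99e+17 * 828
Step 3: sigma = 1.325e+02 S/cm

1.325e+02


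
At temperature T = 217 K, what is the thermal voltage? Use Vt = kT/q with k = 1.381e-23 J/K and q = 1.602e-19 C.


Step 1: kT = 1.381e-23 * 217 = 2.99677e-21 J
Step 2: Vt = kT/q = 2.99677e-21 / 1.602e-19
Step 3: Vt = 0.01871 V

0.01871


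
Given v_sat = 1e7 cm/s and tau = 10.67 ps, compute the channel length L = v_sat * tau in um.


Step 1: tau in seconds = 10.67 ps * 1e-12 = 1.0670e-11 s
Step 2: L = v_sat * tau = 1e7 * 1.0670e-11 = 1.0670e-04 cm
Step 3: L in um = 1.0670e-04 * 1e4 = 1.067 um

1.067


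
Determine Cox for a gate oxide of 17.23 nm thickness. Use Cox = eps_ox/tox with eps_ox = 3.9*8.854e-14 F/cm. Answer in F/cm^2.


Step 1: eps_ox = 3.9 * 8.854e-14 = 3.45306e-13 F/cm
Step 2: tox in cm = 17.23 nm * 1e-7 = 1.7230e-06 cm
Step 3: Cox = 3.45306e-13 / 1.7230e-06 = 2.00e-07 F/cm^2

2.00e-07


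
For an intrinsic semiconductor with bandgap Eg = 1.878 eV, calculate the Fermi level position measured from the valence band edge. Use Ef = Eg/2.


Step 1: For an intrinsic semiconductor, the Fermi level sits at midgap.
Step 2: Ef = Eg / 2 = 1.878 / 2 = 0.939 eV

0.939


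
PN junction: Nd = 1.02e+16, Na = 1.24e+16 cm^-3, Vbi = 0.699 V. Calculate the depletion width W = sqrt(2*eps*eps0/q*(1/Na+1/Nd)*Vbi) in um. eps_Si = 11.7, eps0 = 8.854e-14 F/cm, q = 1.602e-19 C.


Step 1: 1/Na + 1/Nd = 1/1.24e+16 + 1/1.02e+16 = 1.78684e-16
Step 2: 2*eps*eps0/q = 2*11.7*8.854e-14/1.602e-19 = 1.293281e+07
Step 3: W^2 = 1.293281e+07 * 1.78684e-16 * 0.699 = 1.61531e-09
Step 4: W = sqrt(1.61531e-09) = 4.019e-05 cm = 0.4019 um

0.4019


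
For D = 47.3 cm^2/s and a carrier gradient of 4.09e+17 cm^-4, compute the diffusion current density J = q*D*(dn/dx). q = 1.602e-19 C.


Step 1: J = q * D * (dn/dx)
Step 2: J = 1.602e-19 * 47.3 * 4.09e+17
Step 3: J = 3.10e+00 A/cm^2

3.10e+00


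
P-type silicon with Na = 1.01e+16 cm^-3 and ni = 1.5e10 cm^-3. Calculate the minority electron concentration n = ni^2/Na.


Step 1: Majority hole concentration p ≈ Na = 1.01e+16 cm^-3
Step 2: n = ni^2 / Na = (1.5e10)^2 / 1.01e+16
Step 3: n = 2.23e+04 cm^-3

2.23e+04


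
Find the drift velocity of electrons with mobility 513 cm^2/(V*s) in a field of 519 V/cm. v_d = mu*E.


Step 1: v_d = mu * E
Step 2: v_d = 513 * 519 = 266247
Step 3: v_d = 2.66e+05 cm/s

2.66e+05


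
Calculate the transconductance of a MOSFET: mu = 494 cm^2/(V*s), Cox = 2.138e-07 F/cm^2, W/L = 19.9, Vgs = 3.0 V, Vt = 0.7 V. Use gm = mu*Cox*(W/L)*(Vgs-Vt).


Step 1: Vov = Vgs - Vt = 3.0 - 0.7 = 2.3 V
Step 2: gm = mu * Cox * (W/L) * Vov
Step 3: gm = 494 * 2.138e-07 * 19.9 * 2.3 = 4.83e-03 S

4.83e-03


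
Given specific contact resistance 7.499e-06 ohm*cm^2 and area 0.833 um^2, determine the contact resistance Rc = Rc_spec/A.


Step 1: Convert area to cm^2: 0.833 um^2 = 8.3300e-09 cm^2
Step 2: Rc = Rc_spec / A = 7.499e-06 / 8.3300e-09
Step 3: Rc = 9.00e+02 ohms

9.00e+02


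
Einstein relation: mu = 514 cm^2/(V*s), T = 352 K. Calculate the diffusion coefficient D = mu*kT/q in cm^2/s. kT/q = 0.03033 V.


Step 1: D = mu * (kT/q)
Step 2: D = 514 * 0.03033
Step 3: D = 15.59 cm^2/s

15.59


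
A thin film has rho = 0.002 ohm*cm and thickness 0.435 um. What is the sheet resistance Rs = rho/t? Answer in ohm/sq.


Step 1: Convert thickness to cm: t = 0.435 um = 4.3500e-05 cm
Step 2: Rs = rho / t = 0.002 / 4.3500e-05
Step 3: Rs = 46.0 ohm/sq

46.0


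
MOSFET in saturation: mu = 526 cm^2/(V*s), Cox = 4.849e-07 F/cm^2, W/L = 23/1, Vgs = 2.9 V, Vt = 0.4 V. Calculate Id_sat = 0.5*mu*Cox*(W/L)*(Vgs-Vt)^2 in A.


Step 1: Overdrive voltage Vov = Vgs - Vt = 2.9 - 0.4 = 2.5 V
Step 2: W/L = 23/1 = 23
Step 3: Id = 0.5 * 526 * 4.849e-07 * 23 * 2.5^2
Step 4: Id = 1.83e-02 A

1.83e-02


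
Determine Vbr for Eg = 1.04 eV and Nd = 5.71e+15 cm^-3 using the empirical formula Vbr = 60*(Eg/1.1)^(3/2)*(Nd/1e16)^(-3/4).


Step 1: Eg/1.1 = 1.04/1.1 = 0.945455
Step 2: (Eg/1.1)^1.5 = 0.945455^1.5 = 0.919309
Step 3: (Nd/1e16)^(-0.75) = (0.571)^(-0.75) = 1.522379
Step 4: Vbr = 60 * 0.919309 * 1.522379 = 84.0 V

84.0


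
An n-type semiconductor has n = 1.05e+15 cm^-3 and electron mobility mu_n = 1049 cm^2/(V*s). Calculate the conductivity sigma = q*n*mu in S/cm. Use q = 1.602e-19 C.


Step 1: sigma = q * n * mu
Step 2: sigma = 1.602e-19 * 1.05e+15 * 1049
Step 3: sigma = 1.765e-01 S/cm

1.765e-01


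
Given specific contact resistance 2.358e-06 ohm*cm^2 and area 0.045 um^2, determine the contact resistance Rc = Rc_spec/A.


Step 1: Convert area to cm^2: 0.045 um^2 = 4.5000e-10 cm^2
Step 2: Rc = Rc_spec / A = 2.358e-06 / 4.5000e-10
Step 3: Rc = 5.24e+03 ohms

5.24e+03


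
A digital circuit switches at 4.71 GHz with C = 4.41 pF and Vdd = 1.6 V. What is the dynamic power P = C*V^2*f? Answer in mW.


Step 1: V^2 = 1.6^2 = 2.56 V^2
Step 2: P = C*V^2*f = 4.41e-12 F * 2.56 * 4.71e9 Hz
Step 3: P = 5.3174016e-02 W
Step 4: P = 53.174 mW

53.174


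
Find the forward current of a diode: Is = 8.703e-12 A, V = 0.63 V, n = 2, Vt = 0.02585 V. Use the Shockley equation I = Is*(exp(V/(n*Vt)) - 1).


Step 1: V/(n*Vt) = 0.63/(2*0.02585) = 12.1857
Step 2: exp(12.1857) = 1.9597e+05
Step 3: I = 8.703e-12 * (1.9597e+05 - 1) = 1.71e-06 A

1.71e-06


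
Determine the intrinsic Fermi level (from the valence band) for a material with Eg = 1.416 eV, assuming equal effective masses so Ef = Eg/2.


Step 1: For an intrinsic semiconductor, the Fermi level sits at midgap.
Step 2: Ef = Eg / 2 = 1.416 / 2 = 0.708 eV

0.708


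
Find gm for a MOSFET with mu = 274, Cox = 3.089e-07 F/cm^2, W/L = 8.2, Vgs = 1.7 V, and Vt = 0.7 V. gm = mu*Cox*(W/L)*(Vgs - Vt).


Step 1: Vov = Vgs - Vt = 1.7 - 0.7 = 1.0 V
Step 2: gm = mu * Cox * (W/L) * Vov
Step 3: gm = 274 * 3.089e-07 * 8.2 * 1.0 = 6.94e-04 S

6.94e-04


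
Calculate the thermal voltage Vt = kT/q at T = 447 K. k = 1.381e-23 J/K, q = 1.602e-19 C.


Step 1: kT = 1.381e-23 * 447 = 6.17307e-21 J
Step 2: Vt = kT/q = 6.17307e-21 / 1.602e-19
Step 3: Vt = 0.03853 V

0.03853


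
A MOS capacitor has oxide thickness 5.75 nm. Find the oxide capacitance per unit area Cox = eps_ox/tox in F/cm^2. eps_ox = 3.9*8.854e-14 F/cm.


Step 1: eps_ox = 3.9 * 8.854e-14 = 3.45306e-13 F/cm
Step 2: tox in cm = 5.75 nm * 1e-7 = 5.7500e-07 cm
Step 3: Cox = 3.45306e-13 / 5.7500e-07 = 6.01e-07 F/cm^2

6.01e-07


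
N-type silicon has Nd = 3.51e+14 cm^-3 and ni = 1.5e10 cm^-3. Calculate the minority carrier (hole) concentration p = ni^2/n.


Step 1: Since Nd >> ni, n ≈ Nd = 3.51e+14 cm^-3
Step 2: p = ni^2 / n = (1.5e10)^2 / 3.51e+14
Step 3: p = 2.25e20 / 3.51e+14 = 6.41e+05 cm^-3

6.41e+05


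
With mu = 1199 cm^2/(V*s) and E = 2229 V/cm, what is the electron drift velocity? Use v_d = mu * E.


Step 1: v_d = mu * E
Step 2: v_d = 1199 * 2229 = 2672571
Step 3: v_d = 2.67e+06 cm/s

2.67e+06


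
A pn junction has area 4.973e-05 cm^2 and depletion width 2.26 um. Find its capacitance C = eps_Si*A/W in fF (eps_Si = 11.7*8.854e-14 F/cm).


Step 1: eps_Si = 11.7 * 8.854e-14 = 1.035918e-12 F/cm
Step 2: W in cm = 2.26 * 1e-4 = 2.26e-04 cm
Step 3: C = 1.035918e-12 * 4.973e-05 / 2.26e-04 = 2.279478e-13 F
Step 4: C = 227.95 fF

227.95


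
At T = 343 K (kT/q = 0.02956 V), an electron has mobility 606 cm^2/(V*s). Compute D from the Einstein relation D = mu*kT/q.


Step 1: D = mu * (kT/q)
Step 2: D = 606 * 0.02956
Step 3: D = 17.91 cm^2/s

17.91


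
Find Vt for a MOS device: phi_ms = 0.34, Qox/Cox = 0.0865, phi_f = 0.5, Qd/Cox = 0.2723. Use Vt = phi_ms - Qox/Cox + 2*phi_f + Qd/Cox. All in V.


Step 1: Vt = phi_ms - Qox/Cox + 2*phi_f + Qd/Cox
Step 2: Vt = 0.34 - 0.0865 + 2*0.5 + 0.2723
Step 3: Vt = 0.34 - 0.0865 + 1.0 + 0.2723
Step 4: Vt = 1.5258 V

1.5258


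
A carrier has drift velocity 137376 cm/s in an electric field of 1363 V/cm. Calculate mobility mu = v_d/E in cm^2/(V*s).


Step 1: mu = v_d / E
Step 2: mu = 137376 / 1363
Step 3: mu = 100.79 cm^2/(V*s)

100.79


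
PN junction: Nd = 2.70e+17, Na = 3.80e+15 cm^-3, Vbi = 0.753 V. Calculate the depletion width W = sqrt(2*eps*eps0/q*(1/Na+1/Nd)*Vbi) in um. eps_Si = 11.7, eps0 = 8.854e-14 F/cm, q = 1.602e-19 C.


Step 1: 1/Na + 1/Nd = 1/3.80e+15 + 1/2.70e+17 = 2.66862e-16
Step 2: 2*eps*eps0/q = 2*11.7*8.854e-14/1.602e-19 = 1.293281e+07
Step 3: W^2 = 1.293281e+07 * 2.66862e-16 * 0.753 = 2.59881e-09
Step 4: W = sqrt(2.59881e-09) = 5.098e-05 cm = 0.5098 um

0.5098


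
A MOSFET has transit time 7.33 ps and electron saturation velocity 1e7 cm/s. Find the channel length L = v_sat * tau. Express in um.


Step 1: tau in seconds = 7.33 ps * 1e-12 = 7.3300e-12 s
Step 2: L = v_sat * tau = 1e7 * 7.3300e-12 = 7.3300e-05 cm
Step 3: L in um = 7.3300e-05 * 1e4 = 0.733 um

0.733


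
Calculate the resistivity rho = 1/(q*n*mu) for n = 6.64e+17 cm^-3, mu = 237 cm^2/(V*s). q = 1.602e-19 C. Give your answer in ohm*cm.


Step 1: sigma = q * n * mu = 1.602e-19 * 6.64e+17 * 237 = 2.52104e+01 S/cm
Step 2: rho = 1 / sigma = 1 / 2.52104e+01 = 0.03967 ohm*cm

0.03967


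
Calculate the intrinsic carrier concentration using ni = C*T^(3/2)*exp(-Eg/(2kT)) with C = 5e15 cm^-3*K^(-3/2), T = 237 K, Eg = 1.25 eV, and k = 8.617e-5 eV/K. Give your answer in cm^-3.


Step 1: Compute kT = 8.617e-5 * 237 = 0.02042229 eV
Step 2: Exponent = -Eg/(2kT) = -1.25/(2*0.02042229) = -30.60382
Step 3: T^(3/2) = 237^1.5 = 3648.57
Step 4: ni = 5e15 * 3648.57 * exp(-30.60382) = 9.33e+05 cm^-3

9.33e+05


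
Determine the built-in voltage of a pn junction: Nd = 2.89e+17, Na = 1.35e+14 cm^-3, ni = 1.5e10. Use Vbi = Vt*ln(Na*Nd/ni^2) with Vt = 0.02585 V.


Step 1: Compute Na*Nd/ni^2 = 1.35e+14 * 2.89e+17 / (1.5e10)^2 = 1.7340e+11
Step 2: ln(1.7340e+11) = 25.8789
Step 3: Vbi = 0.02585 * 25.8789 = 0.669 V

0.669


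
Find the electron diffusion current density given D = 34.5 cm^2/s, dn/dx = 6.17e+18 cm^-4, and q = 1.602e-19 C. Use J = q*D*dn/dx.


Step 1: J = q * D * (dn/dx)
Step 2: J = 1.602e-19 * 34.5 * 6.17e+18
Step 3: J = 3.41e+01 A/cm^2

3.41e+01


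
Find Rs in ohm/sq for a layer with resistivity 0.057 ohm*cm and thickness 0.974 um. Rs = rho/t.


Step 1: Convert thickness to cm: t = 0.974 um = 9.7400e-05 cm
Step 2: Rs = rho / t = 0.057 / 9.7400e-05
Step 3: Rs = 585.2 ohm/sq

585.2


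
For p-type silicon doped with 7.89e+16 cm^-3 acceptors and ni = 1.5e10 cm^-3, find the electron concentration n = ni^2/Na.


Step 1: Majority hole concentration p ≈ Na = 7.89e+16 cm^-3
Step 2: n = ni^2 / Na = (1.5e10)^2 / 7.89e+16
Step 3: n = 2.85e+03 cm^-3

2.85e+03


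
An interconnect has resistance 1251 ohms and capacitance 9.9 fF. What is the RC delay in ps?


Step 1: tau = R * C
Step 2: tau = 1251 * 9.9 fF = 1251 * 9.9e-15 F
Step 3: tau = 1.23849e-11 s = 12.3849 ps

12.3849


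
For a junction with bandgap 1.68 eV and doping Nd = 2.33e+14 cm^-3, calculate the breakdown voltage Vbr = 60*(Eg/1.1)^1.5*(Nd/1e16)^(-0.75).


Step 1: Eg/1.1 = 1.68/1.1 = 1.527273
Step 2: (Eg/1.1)^1.5 = 1.527273^1.5 = 1.887448
Step 3: (Nd/1e16)^(-0.75) = (0.0233)^(-0.75) = 16.768069
Step 4: Vbr = 60 * 1.887448 * 16.768069 = 1898.9 V

1898.9


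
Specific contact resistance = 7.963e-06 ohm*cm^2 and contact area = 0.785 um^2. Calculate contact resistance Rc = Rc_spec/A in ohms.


Step 1: Convert area to cm^2: 0.785 um^2 = 7.8500e-09 cm^2
Step 2: Rc = Rc_spec / A = 7.963e-06 / 7.8500e-09
Step 3: Rc = 1.01e+03 ohms

1.01e+03


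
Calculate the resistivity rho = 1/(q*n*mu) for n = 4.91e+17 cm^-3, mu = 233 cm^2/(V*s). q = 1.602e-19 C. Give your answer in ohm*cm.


Step 1: sigma = q * n * mu = 1.602e-19 * 4.91e+17 * 233 = 1.83274e+01 S/cm
Step 2: rho = 1 / sigma = 1 / 1.83274e+01 = 0.05456 ohm*cm

0.05456


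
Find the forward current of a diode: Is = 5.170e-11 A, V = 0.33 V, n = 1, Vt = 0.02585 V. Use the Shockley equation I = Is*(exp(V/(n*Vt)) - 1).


Step 1: V/(n*Vt) = 0.33/(1*0.02585) = 12.7660
Step 2: exp(12.7660) = 3.5011e+05
Step 3: I = 5.170e-11 * (3.5011e+05 - 1) = 1.81e-05 A

1.81e-05


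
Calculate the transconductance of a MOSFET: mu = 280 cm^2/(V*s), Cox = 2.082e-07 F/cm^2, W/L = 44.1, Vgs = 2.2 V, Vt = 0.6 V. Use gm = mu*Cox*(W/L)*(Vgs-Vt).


Step 1: Vov = Vgs - Vt = 2.2 - 0.6 = 1.6 V
Step 2: gm = mu * Cox * (W/L) * Vov
Step 3: gm = 280 * 2.082e-07 * 44.1 * 1.6 = 4.11e-03 S

4.11e-03


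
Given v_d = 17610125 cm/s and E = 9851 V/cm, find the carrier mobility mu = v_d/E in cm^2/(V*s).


Step 1: mu = v_d / E
Step 2: mu = 17610125 / 9851
Step 3: mu = 1787.65 cm^2/(V*s)

1787.65


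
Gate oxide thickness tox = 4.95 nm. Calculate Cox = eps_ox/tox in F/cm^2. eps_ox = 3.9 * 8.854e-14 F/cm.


Step 1: eps_ox = 3.9 * 8.854e-14 = 3.45306e-13 F/cm
Step 2: tox in cm = 4.95 nm * 1e-7 = 4.9500e-07 cm
Step 3: Cox = 3.45306e-13 / 4.9500e-07 = 6.98e-07 F/cm^2

6.98e-07


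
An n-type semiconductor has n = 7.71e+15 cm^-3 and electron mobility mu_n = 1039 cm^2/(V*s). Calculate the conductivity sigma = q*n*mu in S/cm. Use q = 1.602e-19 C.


Step 1: sigma = q * n * mu
Step 2: sigma = 1.602e-19 * 7.71e+15 * 1039
Step 3: sigma = 1.283e+00 S/cm

1.283e+00


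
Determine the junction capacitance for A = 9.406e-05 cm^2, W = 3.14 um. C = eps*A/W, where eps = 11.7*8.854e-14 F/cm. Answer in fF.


Step 1: eps_Si = 11.7 * 8.854e-14 = 1.035918e-12 F/cm
Step 2: W in cm = 3.14 * 1e-4 = 3.14e-04 cm
Step 3: C = 1.035918e-12 * 9.406e-05 / 3.14e-04 = 3.103135e-13 F
Step 4: C = 310.31 fF

310.31


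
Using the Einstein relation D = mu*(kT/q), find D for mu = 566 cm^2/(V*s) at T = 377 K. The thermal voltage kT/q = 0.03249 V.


Step 1: D = mu * (kT/q)
Step 2: D = 566 * 0.03249
Step 3: D = 18.39 cm^2/s

18.39


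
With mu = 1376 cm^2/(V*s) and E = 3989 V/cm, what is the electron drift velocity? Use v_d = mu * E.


Step 1: v_d = mu * E
Step 2: v_d = 1376 * 3989 = 5488864
Step 3: v_d = 5.49e+06 cm/s

5.49e+06


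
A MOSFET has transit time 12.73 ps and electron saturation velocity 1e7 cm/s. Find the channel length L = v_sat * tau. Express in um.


Step 1: tau in seconds = 12.73 ps * 1e-12 = 1.2730e-11 s
Step 2: L = v_sat * tau = 1e7 * 1.2730e-11 = 1.2730e-04 cm
Step 3: L in um = 1.2730e-04 * 1e4 = 1.273 um

1.273


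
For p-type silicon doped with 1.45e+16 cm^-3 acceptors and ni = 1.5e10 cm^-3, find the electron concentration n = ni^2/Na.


Step 1: Majority hole concentration p ≈ Na = 1.45e+16 cm^-3
Step 2: n = ni^2 / Na = (1.5e10)^2 / 1.45e+16
Step 3: n = 1.55e+04 cm^-3

1.55e+04


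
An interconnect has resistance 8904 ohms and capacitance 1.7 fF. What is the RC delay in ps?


Step 1: tau = R * C
Step 2: tau = 8904 * 1.7 fF = 8904 * 1.7e-15 F
Step 3: tau = 1.51368e-11 s = 15.1368 ps

15.1368


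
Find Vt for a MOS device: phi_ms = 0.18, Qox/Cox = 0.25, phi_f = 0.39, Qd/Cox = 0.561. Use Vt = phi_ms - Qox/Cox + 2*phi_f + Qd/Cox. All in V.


Step 1: Vt = phi_ms - Qox/Cox + 2*phi_f + Qd/Cox
Step 2: Vt = 0.18 - 0.25 + 2*0.39 + 0.561
Step 3: Vt = 0.18 - 0.25 + 0.78 + 0.561
Step 4: Vt = 1.271 V

1.271


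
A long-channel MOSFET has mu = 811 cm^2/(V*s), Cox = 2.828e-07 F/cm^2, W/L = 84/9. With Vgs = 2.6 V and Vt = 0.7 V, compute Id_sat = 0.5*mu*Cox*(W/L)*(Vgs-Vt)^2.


Step 1: Overdrive voltage Vov = Vgs - Vt = 2.6 - 0.7 = 1.9 V
Step 2: W/L = 84/9 = 9.33333
Step 3: Id = 0.5 * 811 * 2.828e-07 * 9.33333 * 1.9^2
Step 4: Id = 3.86e-03 A

3.86e-03


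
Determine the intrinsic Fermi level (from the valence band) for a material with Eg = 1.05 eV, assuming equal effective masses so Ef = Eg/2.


Step 1: For an intrinsic semiconductor, the Fermi level sits at midgap.
Step 2: Ef = Eg / 2 = 1.05 / 2 = 0.525 eV

0.525


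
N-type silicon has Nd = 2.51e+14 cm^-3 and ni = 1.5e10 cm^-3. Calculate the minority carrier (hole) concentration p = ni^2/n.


Step 1: Since Nd >> ni, n ≈ Nd = 2.51e+14 cm^-3
Step 2: p = ni^2 / n = (1.5e10)^2 / 2.51e+14
Step 3: p = 2.25e20 / 2.51e+14 = 8.96e+05 cm^-3

8.96e+05


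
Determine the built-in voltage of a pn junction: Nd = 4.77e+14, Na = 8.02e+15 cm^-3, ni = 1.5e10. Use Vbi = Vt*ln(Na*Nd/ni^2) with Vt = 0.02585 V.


Step 1: Compute Na*Nd/ni^2 = 8.02e+15 * 4.77e+14 / (1.5e10)^2 = 1.7002e+10
Step 2: ln(1.7002e+10) = 23.5566
Step 3: Vbi = 0.02585 * 23.5566 = 0.609 V

0.609


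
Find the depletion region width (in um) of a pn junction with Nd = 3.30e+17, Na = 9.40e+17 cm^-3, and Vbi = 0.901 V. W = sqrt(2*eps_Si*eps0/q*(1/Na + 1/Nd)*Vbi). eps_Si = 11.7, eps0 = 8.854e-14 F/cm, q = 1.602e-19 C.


Step 1: 1/Na + 1/Nd = 1/9.40e+17 + 1/3.30e+17 = 4.09413e-18
Step 2: 2*eps*eps0/q = 2*11.7*8.854e-14/1.602e-19 = 1.293281e+07
Step 3: W^2 = 1.293281e+07 * 4.09413e-18 * 0.901 = 4.77067e-11
Step 4: W = sqrt(4.77067e-11) = 6.907e-06 cm = 0.06907 um

0.06907


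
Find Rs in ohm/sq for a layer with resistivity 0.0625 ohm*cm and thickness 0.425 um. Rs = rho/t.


Step 1: Convert thickness to cm: t = 0.425 um = 4.2500e-05 cm
Step 2: Rs = rho / t = 0.0625 / 4.2500e-05
Step 3: Rs = 1470.6 ohm/sq

1470.6


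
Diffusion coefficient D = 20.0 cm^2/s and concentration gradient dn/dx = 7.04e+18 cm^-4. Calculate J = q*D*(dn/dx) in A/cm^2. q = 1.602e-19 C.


Step 1: J = q * D * (dn/dx)
Step 2: J = 1.602e-19 * 20.0 * 7.04e+18
Step 3: J = 2.26e+01 A/cm^2

2.26e+01


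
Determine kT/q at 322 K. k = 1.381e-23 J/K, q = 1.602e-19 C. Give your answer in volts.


Step 1: kT = 1.381e-23 * 322 = 4.44682e-21 J
Step 2: Vt = kT/q = 4.44682e-21 / 1.602e-19
Step 3: Vt = 0.02776 V

0.02776


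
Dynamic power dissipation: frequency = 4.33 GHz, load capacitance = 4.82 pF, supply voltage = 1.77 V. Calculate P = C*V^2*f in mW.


Step 1: V^2 = 1.77^2 = 3.1329 V^2
Step 2: P = C*V^2*f = 4.82e-12 F * 3.1329 * 4.33e9 Hz
Step 3: P = 6.538550274e-02 W
Step 4: P = 65.386 mW

65.386


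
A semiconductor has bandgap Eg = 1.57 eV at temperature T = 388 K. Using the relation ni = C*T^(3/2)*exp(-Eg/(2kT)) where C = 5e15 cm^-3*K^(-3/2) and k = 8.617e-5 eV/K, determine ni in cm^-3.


Step 1: Compute kT = 8.617e-5 * 388 = 0.03343396 eV
Step 2: Exponent = -Eg/(2kT) = -1.57/(2*0.03343396) = -23.47912
Step 3: T^(3/2) = 388^1.5 = 7642.71
Step 4: ni = 5e15 * 7642.71 * exp(-23.47912) = 2.43e+09 cm^-3

2.43e+09


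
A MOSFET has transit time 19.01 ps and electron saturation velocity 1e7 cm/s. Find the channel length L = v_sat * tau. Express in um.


Step 1: tau in seconds = 19.01 ps * 1e-12 = 1.9010e-11 s
Step 2: L = v_sat * tau = 1e7 * 1.9010e-11 = 1.9010e-04 cm
Step 3: L in um = 1.9010e-04 * 1e4 = 1.901 um

1.901


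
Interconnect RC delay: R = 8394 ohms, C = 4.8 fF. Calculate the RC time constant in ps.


Step 1: tau = R * C
Step 2: tau = 8394 * 4.8 fF = 8394 * 4.8e-15 F
Step 3: tau = 4.02912e-11 s = 40.2912 ps

40.2912


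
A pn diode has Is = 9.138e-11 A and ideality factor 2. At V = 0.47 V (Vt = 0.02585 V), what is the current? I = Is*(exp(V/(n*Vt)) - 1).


Step 1: V/(n*Vt) = 0.47/(2*0.02585) = 9.0909
Step 2: exp(9.0909) = 8.8742e+03
Step 3: I = 9.138e-11 * (8.8742e+03 - 1) = 8.11e-07 A

8.11e-07


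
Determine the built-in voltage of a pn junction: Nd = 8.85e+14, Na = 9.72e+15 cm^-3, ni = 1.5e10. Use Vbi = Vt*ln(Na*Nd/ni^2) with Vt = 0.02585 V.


Step 1: Compute Na*Nd/ni^2 = 9.72e+15 * 8.85e+14 / (1.5e10)^2 = 3.8232e+10
Step 2: ln(3.8232e+10) = 24.3669
Step 3: Vbi = 0.02585 * 24.3669 = 0.63 V

0.63


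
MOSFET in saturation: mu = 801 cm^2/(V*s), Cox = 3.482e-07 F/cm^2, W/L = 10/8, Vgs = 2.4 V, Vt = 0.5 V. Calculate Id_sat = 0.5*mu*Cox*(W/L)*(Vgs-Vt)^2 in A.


Step 1: Overdrive voltage Vov = Vgs - Vt = 2.4 - 0.5 = 1.9 V
Step 2: W/L = 10/8 = 1.25
Step 3: Id = 0.5 * 801 * 3.482e-07 * 1.25 * 1.9^2
Step 4: Id = 6.29e-04 A

6.29e-04


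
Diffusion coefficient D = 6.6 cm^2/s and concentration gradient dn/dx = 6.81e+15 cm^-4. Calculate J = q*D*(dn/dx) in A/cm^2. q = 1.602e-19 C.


Step 1: J = q * D * (dn/dx)
Step 2: J = 1.602e-19 * 6.6 * 6.81e+15
Step 3: J = 7.20e-03 A/cm^2

7.20e-03


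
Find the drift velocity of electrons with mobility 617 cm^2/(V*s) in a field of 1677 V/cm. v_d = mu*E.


Step 1: v_d = mu * E
Step 2: v_d = 617 * 1677 = 1034709
Step 3: v_d = 1.03e+06 cm/s

1.03e+06


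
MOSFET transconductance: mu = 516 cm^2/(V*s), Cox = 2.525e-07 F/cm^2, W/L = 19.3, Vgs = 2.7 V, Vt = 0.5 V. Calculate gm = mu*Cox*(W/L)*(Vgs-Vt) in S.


Step 1: Vov = Vgs - Vt = 2.7 - 0.5 = 2.2 V
Step 2: gm = mu * Cox * (W/L) * Vov
Step 3: gm = 516 * 2.525e-07 * 19.3 * 2.2 = 5.53e-03 S

5.53e-03


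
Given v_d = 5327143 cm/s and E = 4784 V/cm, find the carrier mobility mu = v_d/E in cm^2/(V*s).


Step 1: mu = v_d / E
Step 2: mu = 5327143 / 4784
Step 3: mu = 1113.53 cm^2/(V*s)

1113.53


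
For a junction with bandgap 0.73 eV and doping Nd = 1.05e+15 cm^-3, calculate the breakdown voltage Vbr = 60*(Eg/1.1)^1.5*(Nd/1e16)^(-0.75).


Step 1: Eg/1.1 = 0.73/1.1 = 0.663636
Step 2: (Eg/1.1)^1.5 = 0.663636^1.5 = 0.540623
Step 3: (Nd/1e16)^(-0.75) = (0.105)^(-0.75) = 5.421357
Step 4: Vbr = 60 * 0.540623 * 5.421357 = 175.9 V

175.9


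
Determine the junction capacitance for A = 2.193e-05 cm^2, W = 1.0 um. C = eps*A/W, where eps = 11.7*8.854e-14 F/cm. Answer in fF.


Step 1: eps_Si = 11.7 * 8.854e-14 = 1.035918e-12 F/cm
Step 2: W in cm = 1.0 * 1e-4 = 1.00e-04 cm
Step 3: C = 1.035918e-12 * 2.193e-05 / 1.00e-04 = 2.271768e-13 F
Step 4: C = 227.18 fF

227.18


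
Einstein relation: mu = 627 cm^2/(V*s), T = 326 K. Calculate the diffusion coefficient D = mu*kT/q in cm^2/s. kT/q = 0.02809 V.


Step 1: D = mu * (kT/q)
Step 2: D = 627 * 0.02809
Step 3: D = 17.61 cm^2/s

17.61


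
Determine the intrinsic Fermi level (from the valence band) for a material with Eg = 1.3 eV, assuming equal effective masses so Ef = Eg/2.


Step 1: For an intrinsic semiconductor, the Fermi level sits at midgap.
Step 2: Ef = Eg / 2 = 1.3 / 2 = 0.65 eV

0.65


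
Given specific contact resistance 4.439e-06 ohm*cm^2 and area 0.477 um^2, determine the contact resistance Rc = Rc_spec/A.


Step 1: Convert area to cm^2: 0.477 um^2 = 4.7700e-09 cm^2
Step 2: Rc = Rc_spec / A = 4.439e-06 / 4.7700e-09
Step 3: Rc = 9.31e+02 ohms

9.31e+02


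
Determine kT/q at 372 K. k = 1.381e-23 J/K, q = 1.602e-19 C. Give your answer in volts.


Step 1: kT = 1.381e-23 * 372 = 5.13732e-21 J
Step 2: Vt = kT/q = 5.13732e-21 / 1.602e-19
Step 3: Vt = 0.03207 V

0.03207


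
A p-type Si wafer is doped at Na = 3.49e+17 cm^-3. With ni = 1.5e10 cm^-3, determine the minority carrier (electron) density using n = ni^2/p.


Step 1: Majority hole concentration p ≈ Na = 3.49e+17 cm^-3
Step 2: n = ni^2 / Na = (1.5e10)^2 / 3.49e+17
Step 3: n = 6.45e+02 cm^-3

6.45e+02


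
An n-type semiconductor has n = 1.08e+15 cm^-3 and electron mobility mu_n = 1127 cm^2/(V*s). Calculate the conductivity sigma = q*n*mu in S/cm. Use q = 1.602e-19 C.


Step 1: sigma = q * n * mu
Step 2: sigma = 1.602e-19 * 1.08e+15 * 1127
Step 3: sigma = 1.950e-01 S/cm

1.950e-01


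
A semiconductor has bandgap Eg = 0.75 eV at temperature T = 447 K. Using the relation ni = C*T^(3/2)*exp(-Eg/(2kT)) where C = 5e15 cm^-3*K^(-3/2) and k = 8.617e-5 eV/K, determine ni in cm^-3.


Step 1: Compute kT = 8.617e-5 * 447 = 0.03851799 eV
Step 2: Exponent = -Eg/(2kT) = -0.75/(2*0.03851799) = -9.73571
Step 3: T^(3/2) = 447^1.5 = 9450.64
Step 4: ni = 5e15 * 9450.64 * exp(-9.73571) = 2.79e+15 cm^-3

2.79e+15


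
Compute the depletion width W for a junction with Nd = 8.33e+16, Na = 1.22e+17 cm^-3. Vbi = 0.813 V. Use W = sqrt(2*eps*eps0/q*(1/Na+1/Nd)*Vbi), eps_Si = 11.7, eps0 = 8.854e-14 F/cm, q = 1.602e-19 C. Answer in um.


Step 1: 1/Na + 1/Nd = 1/1.22e+17 + 1/8.33e+16 = 2.02015e-17
Step 2: 2*eps*eps0/q = 2*11.7*8.854e-14/1.602e-19 = 1.293281e+07
Step 3: W^2 = 1.293281e+07 * 2.02015e-17 * 0.813 = 2.12406e-10
Step 4: W = sqrt(2.12406e-10) = 1.457e-05 cm = 0.1457 um

0.1457


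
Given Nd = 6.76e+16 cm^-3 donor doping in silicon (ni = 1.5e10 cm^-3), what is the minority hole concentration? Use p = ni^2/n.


Step 1: Since Nd >> ni, n ≈ Nd = 6.76e+16 cm^-3
Step 2: p = ni^2 / n = (1.5e10)^2 / 6.76e+16
Step 3: p = 2.25e20 / 6.76e+16 = 3.33e+03 cm^-3

3.33e+03


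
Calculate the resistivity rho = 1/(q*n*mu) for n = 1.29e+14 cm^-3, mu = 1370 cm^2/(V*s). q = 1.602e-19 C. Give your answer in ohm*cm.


Step 1: sigma = q * n * mu = 1.602e-19 * 1.29e+14 * 1370 = 2.83121e-02 S/cm
Step 2: rho = 1 / sigma = 1 / 2.83121e-02 = 35.32 ohm*cm

35.32


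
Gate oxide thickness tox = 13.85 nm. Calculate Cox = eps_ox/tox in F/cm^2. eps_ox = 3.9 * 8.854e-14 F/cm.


Step 1: eps_ox = 3.9 * 8.854e-14 = 3.45306e-13 F/cm
Step 2: tox in cm = 13.85 nm * 1e-7 = 1.3850e-06 cm
Step 3: Cox = 3.45306e-13 / 1.3850e-06 = 2.49e-07 F/cm^2

2.49e-07


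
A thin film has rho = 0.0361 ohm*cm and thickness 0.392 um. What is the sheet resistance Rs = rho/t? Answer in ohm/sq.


Step 1: Convert thickness to cm: t = 0.392 um = 3.9200e-05 cm
Step 2: Rs = rho / t = 0.0361 / 3.9200e-05
Step 3: Rs = 920.9 ohm/sq

920.9


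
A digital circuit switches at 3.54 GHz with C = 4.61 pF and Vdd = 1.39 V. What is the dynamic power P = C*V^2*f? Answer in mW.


Step 1: V^2 = 1.39^2 = 1.9321 V^2
Step 2: P = C*V^2*f = 4.61e-12 F * 1.9321 * 3.54e9 Hz
Step 3: P = 3.153071274e-02 W
Step 4: P = 31.531 mW

31.531


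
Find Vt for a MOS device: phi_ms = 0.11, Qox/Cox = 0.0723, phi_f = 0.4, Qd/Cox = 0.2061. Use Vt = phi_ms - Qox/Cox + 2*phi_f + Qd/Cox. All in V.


Step 1: Vt = phi_ms - Qox/Cox + 2*phi_f + Qd/Cox
Step 2: Vt = 0.11 - 0.0723 + 2*0.4 + 0.2061
Step 3: Vt = 0.11 - 0.0723 + 0.8 + 0.2061
Step 4: Vt = 1.0438 V

1.0438


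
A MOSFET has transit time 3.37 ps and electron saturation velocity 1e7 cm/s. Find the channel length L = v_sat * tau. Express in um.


Step 1: tau in seconds = 3.37 ps * 1e-12 = 3.3700e-12 s
Step 2: L = v_sat * tau = 1e7 * 3.3700e-12 = 3.3700e-05 cm
Step 3: L in um = 3.3700e-05 * 1e4 = 0.337 um

0.337


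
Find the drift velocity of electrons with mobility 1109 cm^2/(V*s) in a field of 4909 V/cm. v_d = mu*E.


Step 1: v_d = mu * E
Step 2: v_d = 1109 * 4909 = 5444081
Step 3: v_d = 5.44e+06 cm/s

5.44e+06


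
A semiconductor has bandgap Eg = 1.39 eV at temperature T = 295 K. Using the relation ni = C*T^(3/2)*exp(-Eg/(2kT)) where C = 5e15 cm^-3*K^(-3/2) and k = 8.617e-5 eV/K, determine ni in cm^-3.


Step 1: Compute kT = 8.617e-5 * 295 = 0.02542015 eV
Step 2: Exponent = -Eg/(2kT) = -1.39/(2*0.02542015) = -27.34052
Step 3: T^(3/2) = 295^1.5 = 5066.79
Step 4: ni = 5e15 * 5066.79 * exp(-27.34052) = 3.39e+07 cm^-3

3.39e+07


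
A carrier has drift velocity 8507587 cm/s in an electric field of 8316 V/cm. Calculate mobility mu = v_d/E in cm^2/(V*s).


Step 1: mu = v_d / E
Step 2: mu = 8507587 / 8316
Step 3: mu = 1023.04 cm^2/(V*s)

1023.04


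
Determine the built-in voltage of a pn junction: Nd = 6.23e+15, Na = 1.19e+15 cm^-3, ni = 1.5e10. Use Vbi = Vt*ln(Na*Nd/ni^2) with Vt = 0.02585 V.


Step 1: Compute Na*Nd/ni^2 = 1.19e+15 * 6.23e+15 / (1.5e10)^2 = 3.2950e+10
Step 2: ln(3.2950e+10) = 24.2183
Step 3: Vbi = 0.02585 * 24.2183 = 0.626 V

0.626


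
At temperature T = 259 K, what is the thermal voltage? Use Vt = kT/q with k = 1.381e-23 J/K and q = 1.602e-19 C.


Step 1: kT = 1.381e-23 * 259 = 3.57679e-21 J
Step 2: Vt = kT/q = 3.57679e-21 / 1.602e-19
Step 3: Vt = 0.02233 V

0.02233


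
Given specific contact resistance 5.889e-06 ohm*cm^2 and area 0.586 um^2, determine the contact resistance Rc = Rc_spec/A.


Step 1: Convert area to cm^2: 0.586 um^2 = 5.8600e-09 cm^2
Step 2: Rc = Rc_spec / A = 5.889e-06 / 5.8600e-09
Step 3: Rc = 1.00e+03 ohms

1.00e+03


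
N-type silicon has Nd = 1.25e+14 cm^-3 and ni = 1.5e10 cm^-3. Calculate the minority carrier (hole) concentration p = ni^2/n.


Step 1: Since Nd >> ni, n ≈ Nd = 1.25e+14 cm^-3
Step 2: p = ni^2 / n = (1.5e10)^2 / 1.25e+14
Step 3: p = 2.25e20 / 1.25e+14 = 1.80e+06 cm^-3

1.80e+06


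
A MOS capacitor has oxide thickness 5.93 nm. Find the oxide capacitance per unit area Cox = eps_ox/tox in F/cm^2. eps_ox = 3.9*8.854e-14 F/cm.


Step 1: eps_ox = 3.9 * 8.854e-14 = 3.45306e-13 F/cm
Step 2: tox in cm = 5.93 nm * 1e-7 = 5.9300e-07 cm
Step 3: Cox = 3.45306e-13 / 5.9300e-07 = 5.82e-07 F/cm^2

5.82e-07


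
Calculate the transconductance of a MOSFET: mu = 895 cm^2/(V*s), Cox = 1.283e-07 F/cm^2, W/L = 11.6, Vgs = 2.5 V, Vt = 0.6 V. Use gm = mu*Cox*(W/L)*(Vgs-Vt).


Step 1: Vov = Vgs - Vt = 2.5 - 0.6 = 1.9 V
Step 2: gm = mu * Cox * (W/L) * Vov
Step 3: gm = 895 * 1.283e-07 * 11.6 * 1.9 = 2.53e-03 S

2.53e-03


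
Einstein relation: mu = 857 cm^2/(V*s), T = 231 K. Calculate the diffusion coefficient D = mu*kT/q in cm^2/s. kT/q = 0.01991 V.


Step 1: D = mu * (kT/q)
Step 2: D = 857 * 0.01991
Step 3: D = 17.06 cm^2/s

17.06


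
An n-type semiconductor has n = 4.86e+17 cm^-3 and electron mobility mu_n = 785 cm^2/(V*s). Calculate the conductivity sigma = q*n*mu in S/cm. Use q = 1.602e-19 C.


Step 1: sigma = q * n * mu
Step 2: sigma = 1.602e-19 * 4.86e+17 * 785
Step 3: sigma = 6.112e+01 S/cm

6.112e+01


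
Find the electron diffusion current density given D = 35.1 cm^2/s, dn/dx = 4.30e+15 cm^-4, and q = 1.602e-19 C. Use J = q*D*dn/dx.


Step 1: J = q * D * (dn/dx)
Step 2: J = 1.602e-19 * 35.1 * 4.30e+15
Step 3: J = 2.42e-02 A/cm^2

2.42e-02


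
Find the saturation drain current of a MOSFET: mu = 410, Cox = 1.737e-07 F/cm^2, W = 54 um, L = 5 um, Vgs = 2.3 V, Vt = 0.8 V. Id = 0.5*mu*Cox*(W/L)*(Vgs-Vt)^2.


Step 1: Overdrive voltage Vov = Vgs - Vt = 2.3 - 0.8 = 1.5 V
Step 2: W/L = 54/5 = 10.8
Step 3: Id = 0.5 * 410 * 1.737e-07 * 10.8 * 1.5^2
Step 4: Id = 8.65e-04 A

8.65e-04


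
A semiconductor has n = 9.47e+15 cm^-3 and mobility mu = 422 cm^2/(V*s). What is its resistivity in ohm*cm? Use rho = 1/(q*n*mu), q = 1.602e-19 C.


Step 1: sigma = q * n * mu = 1.602e-19 * 9.47e+15 * 422 = 6.40214e-01 S/cm
Step 2: rho = 1 / sigma = 1 / 6.40214e-01 = 1.562 ohm*cm

1.562


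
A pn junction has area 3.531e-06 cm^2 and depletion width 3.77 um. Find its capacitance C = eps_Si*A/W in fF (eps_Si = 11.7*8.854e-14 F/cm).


Step 1: eps_Si = 11.7 * 8.854e-14 = 1.035918e-12 F/cm
Step 2: W in cm = 3.77 * 1e-4 = 3.77e-04 cm
Step 3: C = 1.035918e-12 * 3.531e-06 / 3.77e-04 = 9.702457e-15 F
Step 4: C = 9.7 fF

9.7


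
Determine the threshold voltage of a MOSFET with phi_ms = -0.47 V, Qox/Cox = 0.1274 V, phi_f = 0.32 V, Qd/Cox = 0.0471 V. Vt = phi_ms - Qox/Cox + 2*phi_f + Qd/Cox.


Step 1: Vt = phi_ms - Qox/Cox + 2*phi_f + Qd/Cox
Step 2: Vt = -0.47 - 0.1274 + 2*0.32 + 0.0471
Step 3: Vt = -0.47 - 0.1274 + 0.64 + 0.0471
Step 4: Vt = 0.0897 V

0.0897


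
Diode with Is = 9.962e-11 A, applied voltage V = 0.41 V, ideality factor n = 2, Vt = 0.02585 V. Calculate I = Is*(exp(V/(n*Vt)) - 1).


Step 1: V/(n*Vt) = 0.41/(2*0.02585) = 7.9304
Step 2: exp(7.9304) = 2.7805e+03
Step 3: I = 9.962e-11 * (2.7805e+03 - 1) = 2.77e-07 A

2.77e-07


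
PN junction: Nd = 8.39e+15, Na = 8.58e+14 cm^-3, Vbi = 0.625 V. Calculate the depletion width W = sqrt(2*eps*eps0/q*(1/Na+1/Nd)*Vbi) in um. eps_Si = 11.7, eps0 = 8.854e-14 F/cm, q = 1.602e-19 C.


Step 1: 1/Na + 1/Nd = 1/8.58e+14 + 1/8.39e+15 = 1.28469e-15
Step 2: 2*eps*eps0/q = 2*11.7*8.854e-14/1.602e-19 = 1.293281e+07
Step 3: W^2 = 1.293281e+07 * 1.28469e-15 * 0.625 = 1.03842e-08
Step 4: W = sqrt(1.03842e-08) = 1.019e-04 cm = 1.019 um

1.019


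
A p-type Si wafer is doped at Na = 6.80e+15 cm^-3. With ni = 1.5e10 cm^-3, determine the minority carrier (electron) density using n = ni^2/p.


Step 1: Majority hole concentration p ≈ Na = 6.80e+15 cm^-3
Step 2: n = ni^2 / Na = (1.5e10)^2 / 6.80e+15
Step 3: n = 3.31e+04 cm^-3

3.31e+04
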